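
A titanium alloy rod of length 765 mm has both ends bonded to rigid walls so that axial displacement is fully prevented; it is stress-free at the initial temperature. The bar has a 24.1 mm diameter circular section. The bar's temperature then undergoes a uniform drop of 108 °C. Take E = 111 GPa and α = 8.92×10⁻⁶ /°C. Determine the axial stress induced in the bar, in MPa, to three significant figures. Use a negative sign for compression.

107 MPa

Free thermal expansion αLΔT = 8.92e-6 · 765 · -108 = -0.737 mm.
The walls impose strain ε = −(-0.737)/765 = 9.6336e-04; σ = Eε = 111000 · 9.6336e-04 = 106.9 MPa.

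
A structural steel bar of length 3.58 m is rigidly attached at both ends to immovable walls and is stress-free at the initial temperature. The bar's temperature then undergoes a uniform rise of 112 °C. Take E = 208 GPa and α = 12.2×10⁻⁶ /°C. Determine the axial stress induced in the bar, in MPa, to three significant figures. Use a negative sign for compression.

Free thermal expansion αLΔT = 12.2e-6 · 3580 · 112 = 4.892 mm.
The walls impose strain ε = −(4.892)/3580 = -1.3664e-03; σ = Eε = 208000 · -1.3664e-03 = -284.2 MPa.

-284 MPa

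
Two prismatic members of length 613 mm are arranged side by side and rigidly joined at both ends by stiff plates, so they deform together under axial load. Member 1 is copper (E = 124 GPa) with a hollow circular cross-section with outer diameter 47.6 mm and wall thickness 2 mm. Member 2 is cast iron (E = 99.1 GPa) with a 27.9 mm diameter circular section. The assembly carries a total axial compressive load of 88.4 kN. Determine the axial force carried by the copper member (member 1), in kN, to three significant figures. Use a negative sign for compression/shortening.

A_1 = 286.5 mm².
A_2 = 611.4 mm².
Equal strain + equilibrium ⇒ each member carries load in proportion to AE: A₁E₁ = 35530000 N, A₂E₂ = 60590000 N, ΣAE = 96110000 N.
F₁ = P·A₁E₁/ΣAE = -88400·35530000/96110000 = -32680 N.

-32.7 kN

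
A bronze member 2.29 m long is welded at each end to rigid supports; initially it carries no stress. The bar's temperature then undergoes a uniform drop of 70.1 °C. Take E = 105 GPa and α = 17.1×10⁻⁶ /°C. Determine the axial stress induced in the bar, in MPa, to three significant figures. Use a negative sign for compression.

126 MPa

Free thermal expansion αLΔT = 17.1e-6 · 2290 · -70.1 = -2.745 mm.
The walls impose strain ε = −(-2.745)/2290 = 1.1987e-03; σ = Eε = 105000 · 1.1987e-03 = 125.9 MPa.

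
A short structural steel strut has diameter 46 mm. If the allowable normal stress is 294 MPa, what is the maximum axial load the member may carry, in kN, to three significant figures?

A = 1662 mm².
P_max = σ_allow · A = 294 · 1662 = 488600 N = 488.6 kN.

489 kN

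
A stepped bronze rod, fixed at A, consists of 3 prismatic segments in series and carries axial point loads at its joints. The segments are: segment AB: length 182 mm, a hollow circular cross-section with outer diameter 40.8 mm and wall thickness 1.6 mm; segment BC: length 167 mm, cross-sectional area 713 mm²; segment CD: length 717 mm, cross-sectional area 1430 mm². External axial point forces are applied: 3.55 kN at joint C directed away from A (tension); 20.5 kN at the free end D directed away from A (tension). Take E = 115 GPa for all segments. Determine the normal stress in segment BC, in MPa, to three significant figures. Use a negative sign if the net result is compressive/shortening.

Internal axial forces (sectioning from the free end, tension +): N_CD = 20.5 kN, N_BC = 24.05 kN, N_AB = 24.05 kN.
σ_BC = N_BC/A_BC = 24050/713 = 33.73 MPa.

33.7 MPa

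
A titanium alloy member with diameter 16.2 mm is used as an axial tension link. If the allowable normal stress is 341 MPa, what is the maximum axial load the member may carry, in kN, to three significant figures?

70.3 kN

A = 206.1 mm².
P_max = σ_allow · A = 341 · 206.1 = 70290 N = 70.29 kN.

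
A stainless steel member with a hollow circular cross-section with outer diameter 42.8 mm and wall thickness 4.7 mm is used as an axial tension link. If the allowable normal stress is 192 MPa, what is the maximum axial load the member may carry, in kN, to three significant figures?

A = 562.6 mm².
P_max = σ_allow · A = 192 · 562.6 = 108000 N = 108 kN.

108 kN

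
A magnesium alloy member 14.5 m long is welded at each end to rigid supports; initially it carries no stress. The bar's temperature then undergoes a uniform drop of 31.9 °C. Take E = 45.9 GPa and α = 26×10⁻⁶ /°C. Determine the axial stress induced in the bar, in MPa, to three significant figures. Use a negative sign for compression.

Free thermal expansion αLΔT = 26e-6 · 14500 · -31.9 = -12.03 mm.
The walls impose strain ε = −(-12.03)/14500 = 8.2940e-04; σ = Eε = 45900 · 8.2940e-04 = 38.07 MPa.

38.1 MPa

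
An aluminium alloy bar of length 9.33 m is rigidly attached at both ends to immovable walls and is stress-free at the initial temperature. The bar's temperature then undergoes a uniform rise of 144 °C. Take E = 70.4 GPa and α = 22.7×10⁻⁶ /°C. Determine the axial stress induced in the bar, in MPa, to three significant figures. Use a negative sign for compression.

Free thermal expansion αLΔT = 22.7e-6 · 9330 · 144 = 30.5 mm.
The walls impose strain ε = −(30.5)/9330 = -3.2688e-03; σ = Eε = 70400 · -3.2688e-03 = -230.1 MPa.

-230 MPa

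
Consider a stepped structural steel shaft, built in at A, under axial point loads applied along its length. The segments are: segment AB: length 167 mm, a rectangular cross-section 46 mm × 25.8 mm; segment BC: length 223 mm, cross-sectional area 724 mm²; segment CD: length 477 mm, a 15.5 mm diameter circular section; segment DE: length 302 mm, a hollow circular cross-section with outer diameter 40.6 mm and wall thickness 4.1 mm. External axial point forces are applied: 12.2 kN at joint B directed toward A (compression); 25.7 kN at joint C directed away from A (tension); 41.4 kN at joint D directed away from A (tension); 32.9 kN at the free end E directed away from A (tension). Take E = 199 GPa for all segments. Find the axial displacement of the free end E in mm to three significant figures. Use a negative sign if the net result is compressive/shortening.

Internal axial forces (sectioning from the free end, tension +): N_DE = 32.9 kN, N_CD = 74.3 kN, N_BC = 100 kN, N_AB = 87.8 kN.
A_AB = 1187 mm².
A_CD = 188.7 mm².
A_DE = 470.1 mm².
δ_AB = 87800·167/(1187·199000) = 0.06208 mm
δ_BC = 100000·223/(724·199000) = 0.1548 mm
δ_CD = 74300·477/(188.7·199000) = 0.9438 mm
δ_DE = 32900·302/(470.1·199000) = 0.1062 mm
δ = Σδ_i = 1.267 mm.

1.27 mm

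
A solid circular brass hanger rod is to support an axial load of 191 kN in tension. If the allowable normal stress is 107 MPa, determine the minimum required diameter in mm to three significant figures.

Required area A ≥ P/σ_allow = 191000/107 = 1785 mm².
For a solid circular section, d ≥ √(4A/π) = 47.67 mm.

47.7 mm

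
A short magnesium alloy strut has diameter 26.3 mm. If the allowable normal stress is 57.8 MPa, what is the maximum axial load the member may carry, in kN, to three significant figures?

31.4 kN

A = 543.3 mm².
P_max = σ_allow · A = 57.8 · 543.3 = 31400 N = 31.4 kN.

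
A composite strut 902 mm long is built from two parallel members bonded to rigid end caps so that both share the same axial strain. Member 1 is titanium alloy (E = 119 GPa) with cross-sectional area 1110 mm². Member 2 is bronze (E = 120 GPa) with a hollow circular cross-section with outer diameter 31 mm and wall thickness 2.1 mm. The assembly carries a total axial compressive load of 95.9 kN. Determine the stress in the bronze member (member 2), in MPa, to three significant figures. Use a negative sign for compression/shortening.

A_2 = 190.7 mm².
Equal strain + equilibrium ⇒ each member carries load in proportion to AE: A₁E₁ = 132100000 N, A₂E₂ = 22880000 N, ΣAE = 155000000 N.
σ₂ = P·E₂/ΣAE = -95900·120000/155000000 = -74.26 MPa.

-74.3 MPa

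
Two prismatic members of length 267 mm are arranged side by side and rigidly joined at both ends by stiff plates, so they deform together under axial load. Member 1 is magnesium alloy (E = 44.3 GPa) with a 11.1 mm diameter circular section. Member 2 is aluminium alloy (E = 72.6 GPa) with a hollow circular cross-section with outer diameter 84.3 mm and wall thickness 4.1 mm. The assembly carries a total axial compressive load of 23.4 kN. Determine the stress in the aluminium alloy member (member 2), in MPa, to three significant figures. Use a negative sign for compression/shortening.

-21.4 MPa

A_1 = 96.77 mm².
A_2 = 1033 mm².
Equal strain + equilibrium ⇒ each member carries load in proportion to AE: A₁E₁ = 4287000 N, A₂E₂ = 75000000 N, ΣAE = 79280000 N.
σ₂ = P·E₂/ΣAE = -23400·72600/79280000 = -21.43 MPa.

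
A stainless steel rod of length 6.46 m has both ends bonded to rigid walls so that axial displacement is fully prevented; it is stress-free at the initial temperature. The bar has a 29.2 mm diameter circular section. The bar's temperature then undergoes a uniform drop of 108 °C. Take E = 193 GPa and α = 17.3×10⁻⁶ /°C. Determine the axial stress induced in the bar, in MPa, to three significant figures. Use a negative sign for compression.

361 MPa

Free thermal expansion αLΔT = 17.3e-6 · 6460 · -108 = -12.07 mm.
The walls impose strain ε = −(-12.07)/6460 = 1.8684e-03; σ = Eε = 193000 · 1.8684e-03 = 360.6 MPa.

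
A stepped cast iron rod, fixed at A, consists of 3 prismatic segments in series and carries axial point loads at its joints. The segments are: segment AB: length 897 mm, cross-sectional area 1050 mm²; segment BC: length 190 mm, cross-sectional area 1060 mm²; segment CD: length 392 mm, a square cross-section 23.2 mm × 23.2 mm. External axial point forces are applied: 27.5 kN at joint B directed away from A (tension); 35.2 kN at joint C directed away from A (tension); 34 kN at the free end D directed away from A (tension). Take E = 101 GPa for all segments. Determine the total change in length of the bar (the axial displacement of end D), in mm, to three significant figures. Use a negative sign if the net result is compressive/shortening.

1.19 mm

Internal axial forces (sectioning from the free end, tension +): N_CD = 34 kN, N_BC = 69.2 kN, N_AB = 96.7 kN.
A_CD = 538.2 mm².
δ_AB = 96700·897/(1050·101000) = 0.8179 mm
δ_BC = 69200·190/(1060·101000) = 0.1228 mm
δ_CD = 34000·392/(538.2·101000) = 0.2452 mm
δ = Σδ_i = 1.186 mm.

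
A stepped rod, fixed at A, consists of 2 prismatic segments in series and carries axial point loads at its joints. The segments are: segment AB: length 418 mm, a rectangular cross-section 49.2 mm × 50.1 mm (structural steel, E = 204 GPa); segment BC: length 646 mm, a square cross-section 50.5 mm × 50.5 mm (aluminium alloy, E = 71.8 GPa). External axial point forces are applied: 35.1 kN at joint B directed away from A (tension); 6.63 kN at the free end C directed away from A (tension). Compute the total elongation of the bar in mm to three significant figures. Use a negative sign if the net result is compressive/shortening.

0.0581 mm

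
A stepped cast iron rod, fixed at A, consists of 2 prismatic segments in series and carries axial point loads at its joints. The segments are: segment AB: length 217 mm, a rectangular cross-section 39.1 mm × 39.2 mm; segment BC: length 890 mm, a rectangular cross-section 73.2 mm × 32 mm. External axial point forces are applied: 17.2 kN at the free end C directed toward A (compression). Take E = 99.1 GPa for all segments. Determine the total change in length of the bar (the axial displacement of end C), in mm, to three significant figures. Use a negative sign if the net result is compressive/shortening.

-0.0905 mm

Internal axial forces (sectioning from the free end, tension +): N_BC = -17.2 kN, N_AB = -17.2 kN.
A_AB = 1533 mm².
A_BC = 2342 mm².
δ_AB = -17200·217/(1533·99100) = -0.02457 mm
δ_BC = -17200·890/(2342·99100) = -0.06595 mm
δ = Σδ_i = -0.09052 mm.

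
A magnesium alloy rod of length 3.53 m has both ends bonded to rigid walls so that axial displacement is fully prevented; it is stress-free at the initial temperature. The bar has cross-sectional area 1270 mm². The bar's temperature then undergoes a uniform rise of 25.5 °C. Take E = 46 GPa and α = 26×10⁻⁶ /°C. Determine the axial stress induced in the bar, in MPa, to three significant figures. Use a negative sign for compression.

-30.5 MPa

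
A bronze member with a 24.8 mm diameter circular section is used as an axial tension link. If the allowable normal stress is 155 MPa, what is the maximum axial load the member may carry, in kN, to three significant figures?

A = 483.1 mm².
P_max = σ_allow · A = 155 · 483.1 = 74870 N = 74.87 kN.

74.9 kN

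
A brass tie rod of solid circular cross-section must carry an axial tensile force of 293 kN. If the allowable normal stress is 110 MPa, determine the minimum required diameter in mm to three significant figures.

58.2 mm

Required area A ≥ P/σ_allow = 293000/110 = 2664 mm².
For a solid circular section, d ≥ √(4A/π) = 58.24 mm.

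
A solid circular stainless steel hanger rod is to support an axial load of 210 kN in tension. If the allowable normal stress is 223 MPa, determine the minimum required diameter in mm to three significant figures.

34.6 mm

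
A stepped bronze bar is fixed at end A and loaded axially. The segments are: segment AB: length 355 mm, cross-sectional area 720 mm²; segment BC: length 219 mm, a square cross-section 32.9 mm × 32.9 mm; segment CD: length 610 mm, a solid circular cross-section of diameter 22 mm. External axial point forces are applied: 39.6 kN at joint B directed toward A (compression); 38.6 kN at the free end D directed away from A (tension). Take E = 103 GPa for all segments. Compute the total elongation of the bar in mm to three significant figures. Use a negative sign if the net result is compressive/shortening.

Internal axial forces (sectioning from the free end, tension +): N_CD = 38.6 kN, N_BC = 38.6 kN, N_AB = -1 kN.
A_BC = 1082 mm².
A_CD = 380.1 mm².
δ_AB = -1000·355/(720·103000) = -0.004787 mm
δ_BC = 38600·219/(1082·103000) = 0.07582 mm
δ_CD = 38600·610/(380.1·103000) = 0.6014 mm
δ = Σδ_i = 0.6724 mm.

0.672 mm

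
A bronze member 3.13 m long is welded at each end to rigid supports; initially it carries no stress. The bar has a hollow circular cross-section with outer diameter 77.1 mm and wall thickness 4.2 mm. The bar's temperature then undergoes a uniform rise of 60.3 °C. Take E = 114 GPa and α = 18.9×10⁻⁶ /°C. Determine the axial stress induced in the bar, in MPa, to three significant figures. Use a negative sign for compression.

Free thermal expansion αLΔT = 18.9e-6 · 3130 · 60.3 = 3.567 mm.
The walls impose strain ε = −(3.567)/3130 = -1.1397e-03; σ = Eε = 114000 · -1.1397e-03 = -129.9 MPa.

-130 MPa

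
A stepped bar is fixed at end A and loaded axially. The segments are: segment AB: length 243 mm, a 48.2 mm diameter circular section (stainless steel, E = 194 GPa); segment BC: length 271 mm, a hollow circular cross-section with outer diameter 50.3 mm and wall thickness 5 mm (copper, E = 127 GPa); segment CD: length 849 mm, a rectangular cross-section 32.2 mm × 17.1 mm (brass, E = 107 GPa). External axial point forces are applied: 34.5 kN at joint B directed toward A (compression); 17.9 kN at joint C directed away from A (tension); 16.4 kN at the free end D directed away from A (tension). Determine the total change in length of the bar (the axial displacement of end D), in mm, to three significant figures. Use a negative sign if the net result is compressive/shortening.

Internal axial forces (sectioning from the free end, tension +): N_CD = 16.4 kN, N_BC = 34.3 kN, N_AB = -0.2 kN.
A_AB = 1825 mm².
A_BC = 711.6 mm².
A_CD = 550.6 mm².
δ_AB = -200·243/(1825·194000) = -0.0001373 mm
δ_BC = 34300·271/(711.6·127000) = 0.1029 mm
δ_CD = 16400·849/(550.6·107000) = 0.2363 mm
δ = Σδ_i = 0.339 mm.

0.339 mm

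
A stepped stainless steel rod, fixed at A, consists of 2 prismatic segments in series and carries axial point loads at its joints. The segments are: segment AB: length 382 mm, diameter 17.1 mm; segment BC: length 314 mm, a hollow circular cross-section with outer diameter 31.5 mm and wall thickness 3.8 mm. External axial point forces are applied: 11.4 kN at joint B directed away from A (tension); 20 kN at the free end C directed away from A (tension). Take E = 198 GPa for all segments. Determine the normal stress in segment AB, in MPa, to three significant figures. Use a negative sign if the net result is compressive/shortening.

137 MPa

Internal axial forces (sectioning from the free end, tension +): N_BC = 20 kN, N_AB = 31.4 kN.
A_AB = 229.7 mm².
σ_AB = N_AB/A_AB = 31400/229.7 = 136.7 MPa.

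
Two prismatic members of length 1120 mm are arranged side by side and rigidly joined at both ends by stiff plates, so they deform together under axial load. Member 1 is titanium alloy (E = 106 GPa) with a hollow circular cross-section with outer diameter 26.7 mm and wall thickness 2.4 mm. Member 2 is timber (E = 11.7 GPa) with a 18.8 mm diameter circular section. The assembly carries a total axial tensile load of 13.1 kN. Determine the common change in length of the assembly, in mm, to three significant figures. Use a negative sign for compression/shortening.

A_1 = 183.2 mm².
A_2 = 277.6 mm².
Equal strain + equilibrium ⇒ each member carries load in proportion to AE: A₁E₁ = 19420000 N, A₂E₂ = 3248000 N, ΣAE = 22670000 N.
δ = PL/ΣAE = 13100·1120/22670000 = 0.6472 mm.

0.647 mm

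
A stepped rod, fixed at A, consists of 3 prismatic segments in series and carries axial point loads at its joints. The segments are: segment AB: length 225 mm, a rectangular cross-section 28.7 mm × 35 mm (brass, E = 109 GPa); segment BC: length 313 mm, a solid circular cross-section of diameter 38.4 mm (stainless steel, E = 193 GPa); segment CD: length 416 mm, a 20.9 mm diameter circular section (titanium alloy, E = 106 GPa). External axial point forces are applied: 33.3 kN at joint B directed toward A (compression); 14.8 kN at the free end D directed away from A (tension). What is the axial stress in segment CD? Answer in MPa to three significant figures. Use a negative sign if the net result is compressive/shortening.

Internal axial forces (sectioning from the free end, tension +): N_CD = 14.8 kN, N_BC = 14.8 kN, N_AB = -18.5 kN.
A_CD = 343.1 mm².
σ_CD = N_CD/A_CD = 14800/343.1 = 43.14 MPa.

43.1 MPa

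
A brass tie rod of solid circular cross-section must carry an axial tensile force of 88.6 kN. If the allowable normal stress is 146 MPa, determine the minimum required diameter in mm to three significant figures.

Required area A ≥ P/σ_allow = 88600/146 = 606.8 mm².
For a solid circular section, d ≥ √(4A/π) = 27.8 mm.

27.8 mm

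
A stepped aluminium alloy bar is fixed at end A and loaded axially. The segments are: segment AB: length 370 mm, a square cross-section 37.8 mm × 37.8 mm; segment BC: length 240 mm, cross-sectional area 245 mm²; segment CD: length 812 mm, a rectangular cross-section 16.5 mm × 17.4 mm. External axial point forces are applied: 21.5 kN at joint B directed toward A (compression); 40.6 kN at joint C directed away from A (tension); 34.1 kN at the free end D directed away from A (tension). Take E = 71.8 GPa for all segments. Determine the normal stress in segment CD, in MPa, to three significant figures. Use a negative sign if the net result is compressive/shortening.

119 MPa

Internal axial forces (sectioning from the free end, tension +): N_CD = 34.1 kN, N_BC = 74.7 kN, N_AB = 53.2 kN.
A_CD = 287.1 mm².
σ_CD = N_CD/A_CD = 34100/287.1 = 118.8 MPa.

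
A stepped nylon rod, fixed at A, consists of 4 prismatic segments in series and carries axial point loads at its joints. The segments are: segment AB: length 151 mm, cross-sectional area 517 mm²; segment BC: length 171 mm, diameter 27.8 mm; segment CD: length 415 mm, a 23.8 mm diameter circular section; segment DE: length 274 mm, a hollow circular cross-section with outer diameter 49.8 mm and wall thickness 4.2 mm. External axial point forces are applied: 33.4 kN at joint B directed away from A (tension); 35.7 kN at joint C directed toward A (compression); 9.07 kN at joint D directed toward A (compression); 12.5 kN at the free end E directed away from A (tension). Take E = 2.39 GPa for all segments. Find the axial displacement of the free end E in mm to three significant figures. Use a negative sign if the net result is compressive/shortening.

Internal axial forces (sectioning from the free end, tension +): N_DE = 12.5 kN, N_CD = 3.43 kN, N_BC = -32.27 kN, N_AB = 1.13 kN.
A_BC = 607 mm².
A_CD = 444.9 mm².
A_DE = 601.7 mm².
δ_AB = 1130·151/(517·2390) = 0.1381 mm
δ_BC = -32270·171/(607·2390) = -3.804 mm
δ_CD = 3430·415/(444.9·2390) = 1.339 mm
δ_DE = 12500·274/(601.7·2390) = 2.382 mm
δ = Σδ_i = 0.05481 mm.

0.0548 mm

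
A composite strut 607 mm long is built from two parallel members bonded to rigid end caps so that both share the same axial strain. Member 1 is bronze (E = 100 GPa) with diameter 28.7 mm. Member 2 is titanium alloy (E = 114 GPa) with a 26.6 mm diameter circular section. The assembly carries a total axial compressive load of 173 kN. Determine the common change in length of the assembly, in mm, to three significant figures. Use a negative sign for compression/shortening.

-0.820 mm

A_1 = 646.9 mm².
A_2 = 555.7 mm².
Equal strain + equilibrium ⇒ each member carries load in proportion to AE: A₁E₁ = 64690000 N, A₂E₂ = 63350000 N, ΣAE = 128000000 N.
δ = PL/ΣAE = -173000·607/128000000 = -0.8201 mm.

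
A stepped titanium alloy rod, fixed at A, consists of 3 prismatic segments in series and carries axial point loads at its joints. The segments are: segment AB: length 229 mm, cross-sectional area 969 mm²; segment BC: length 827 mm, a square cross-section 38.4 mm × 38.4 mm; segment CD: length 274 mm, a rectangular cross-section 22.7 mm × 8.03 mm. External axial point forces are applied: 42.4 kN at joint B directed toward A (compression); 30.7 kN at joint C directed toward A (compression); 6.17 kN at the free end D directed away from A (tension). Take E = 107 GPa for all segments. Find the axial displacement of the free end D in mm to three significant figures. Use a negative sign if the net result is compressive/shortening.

Internal axial forces (sectioning from the free end, tension +): N_CD = 6.17 kN, N_BC = -24.53 kN, N_AB = -66.93 kN.
A_BC = 1475 mm².
A_CD = 182.3 mm².
δ_AB = -66930·229/(969·107000) = -0.1478 mm
δ_BC = -24530·827/(1475·107000) = -0.1286 mm
δ_CD = 6170·274/(182.3·107000) = 0.08668 mm
δ = Σδ_i = -0.1897 mm.

-0.190 mm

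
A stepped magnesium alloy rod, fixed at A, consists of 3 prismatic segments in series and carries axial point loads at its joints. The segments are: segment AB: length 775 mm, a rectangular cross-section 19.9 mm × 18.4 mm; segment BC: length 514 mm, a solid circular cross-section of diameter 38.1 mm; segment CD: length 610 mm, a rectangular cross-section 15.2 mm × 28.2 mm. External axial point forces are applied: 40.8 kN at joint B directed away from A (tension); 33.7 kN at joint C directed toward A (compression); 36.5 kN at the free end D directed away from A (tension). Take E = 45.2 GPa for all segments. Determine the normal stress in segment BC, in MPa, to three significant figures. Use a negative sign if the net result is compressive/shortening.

Internal axial forces (sectioning from the free end, tension +): N_CD = 36.5 kN, N_BC = 2.8 kN, N_AB = 43.6 kN.
A_BC = 1140 mm².
σ_BC = N_BC/A_BC = 2800/1140 = 2.456 MPa.

2.46 MPa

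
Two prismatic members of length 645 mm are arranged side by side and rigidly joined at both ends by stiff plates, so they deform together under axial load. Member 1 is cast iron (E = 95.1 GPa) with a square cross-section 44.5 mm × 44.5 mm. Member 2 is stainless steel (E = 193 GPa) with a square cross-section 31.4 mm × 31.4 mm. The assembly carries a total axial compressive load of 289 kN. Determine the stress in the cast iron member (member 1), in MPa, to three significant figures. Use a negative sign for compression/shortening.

-72.6 MPa

A_1 = 1980 mm².
A_2 = 986 mm².
Equal strain + equilibrium ⇒ each member carries load in proportion to AE: A₁E₁ = 188300000 N, A₂E₂ = 190300000 N, ΣAE = 378600000 N.
σ₁ = P·E₁/ΣAE = -289000·95100/378600000 = -72.59 MPa.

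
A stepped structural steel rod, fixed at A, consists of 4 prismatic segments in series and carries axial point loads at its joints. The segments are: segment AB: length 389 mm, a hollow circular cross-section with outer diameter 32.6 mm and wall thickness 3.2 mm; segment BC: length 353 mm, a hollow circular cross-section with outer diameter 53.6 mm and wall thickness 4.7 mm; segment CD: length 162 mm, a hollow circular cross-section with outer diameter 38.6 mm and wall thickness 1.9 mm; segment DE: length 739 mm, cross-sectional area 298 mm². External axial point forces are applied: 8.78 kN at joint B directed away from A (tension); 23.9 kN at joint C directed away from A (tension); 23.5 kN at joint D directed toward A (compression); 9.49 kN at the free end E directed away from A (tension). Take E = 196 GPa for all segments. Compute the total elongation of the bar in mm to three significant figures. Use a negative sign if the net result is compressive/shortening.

Internal axial forces (sectioning from the free end, tension +): N_DE = 9.49 kN, N_CD = -14.01 kN, N_BC = 9.89 kN, N_AB = 18.67 kN.
A_AB = 295.6 mm².
A_BC = 722 mm².
A_CD = 219.1 mm².
δ_AB = 18670·389/(295.6·196000) = 0.1254 mm
δ_BC = 9890·353/(722·196000) = 0.02467 mm
δ_CD = -14010·162/(219.1·196000) = -0.05286 mm
δ_DE = 9490·739/(298·196000) = 0.1201 mm
δ = Σδ_i = 0.2172 mm.

0.217 mm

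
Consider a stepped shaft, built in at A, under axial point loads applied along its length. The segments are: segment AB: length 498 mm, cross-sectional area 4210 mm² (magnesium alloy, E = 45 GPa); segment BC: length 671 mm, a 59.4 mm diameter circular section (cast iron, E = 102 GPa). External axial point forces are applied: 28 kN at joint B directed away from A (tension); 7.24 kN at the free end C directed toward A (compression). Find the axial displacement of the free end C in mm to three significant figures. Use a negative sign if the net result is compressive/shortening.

0.0374 mm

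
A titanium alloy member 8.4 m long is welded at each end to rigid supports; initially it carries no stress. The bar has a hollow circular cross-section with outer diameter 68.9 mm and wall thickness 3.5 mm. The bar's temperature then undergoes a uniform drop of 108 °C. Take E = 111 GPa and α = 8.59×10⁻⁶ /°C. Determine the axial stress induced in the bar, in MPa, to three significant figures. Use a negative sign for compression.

103 MPa

Free thermal expansion αLΔT = 8.59e-6 · 8400 · -108 = -7.793 mm.
The walls impose strain ε = −(-7.793)/8400 = 9.2772e-04; σ = Eε = 111000 · 9.2772e-04 = 103 MPa.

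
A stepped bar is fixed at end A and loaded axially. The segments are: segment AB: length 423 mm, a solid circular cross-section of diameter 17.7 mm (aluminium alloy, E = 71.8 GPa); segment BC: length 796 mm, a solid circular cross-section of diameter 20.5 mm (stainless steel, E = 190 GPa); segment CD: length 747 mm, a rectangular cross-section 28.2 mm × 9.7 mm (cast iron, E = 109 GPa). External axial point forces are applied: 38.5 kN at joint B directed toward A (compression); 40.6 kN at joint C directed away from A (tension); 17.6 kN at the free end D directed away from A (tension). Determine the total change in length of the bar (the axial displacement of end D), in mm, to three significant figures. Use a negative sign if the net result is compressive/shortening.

Internal axial forces (sectioning from the free end, tension +): N_CD = 17.6 kN, N_BC = 58.2 kN, N_AB = 19.7 kN.
A_AB = 246.1 mm².
A_BC = 330.1 mm².
A_CD = 273.5 mm².
δ_AB = 19700·423/(246.1·71800) = 0.4717 mm
δ_BC = 58200·796/(330.1·190000) = 0.7387 mm
δ_CD = 17600·747/(273.5·109000) = 0.4409 mm
δ = Σδ_i = 1.651 mm.

1.65 mm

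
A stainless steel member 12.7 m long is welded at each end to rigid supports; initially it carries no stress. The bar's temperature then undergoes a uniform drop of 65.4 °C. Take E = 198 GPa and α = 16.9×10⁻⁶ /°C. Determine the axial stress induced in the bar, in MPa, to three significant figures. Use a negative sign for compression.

Free thermal expansion αLΔT = 16.9e-6 · 12700 · -65.4 = -14.04 mm.
The walls impose strain ε = −(-14.04)/12700 = 1.1053e-03; σ = Eε = 198000 · 1.1053e-03 = 218.8 MPa.

219 MPa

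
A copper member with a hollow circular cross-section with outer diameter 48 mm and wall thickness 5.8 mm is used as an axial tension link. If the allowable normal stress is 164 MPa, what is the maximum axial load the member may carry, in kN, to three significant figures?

A = 768.9 mm².
P_max = σ_allow · A = 164 · 768.9 = 126100 N = 126.1 kN.

126 kN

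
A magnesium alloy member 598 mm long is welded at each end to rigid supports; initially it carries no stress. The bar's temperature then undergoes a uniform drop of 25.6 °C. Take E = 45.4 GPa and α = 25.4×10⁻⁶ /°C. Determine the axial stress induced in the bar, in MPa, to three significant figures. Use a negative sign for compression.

Free thermal expansion αLΔT = 25.4e-6 · 598 · -25.6 = -0.3888 mm.
The walls impose strain ε = −(-0.3888)/598 = 6.5024e-04; σ = Eε = 45400 · 6.5024e-04 = 29.52 MPa.

29.5 MPa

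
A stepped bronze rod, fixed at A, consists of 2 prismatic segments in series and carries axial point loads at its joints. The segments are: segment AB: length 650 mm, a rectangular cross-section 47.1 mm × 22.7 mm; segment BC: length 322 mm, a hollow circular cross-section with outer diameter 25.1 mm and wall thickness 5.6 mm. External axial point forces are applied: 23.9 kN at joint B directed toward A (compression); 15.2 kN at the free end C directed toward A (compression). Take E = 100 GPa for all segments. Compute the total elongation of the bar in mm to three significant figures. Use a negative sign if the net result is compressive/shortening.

Internal axial forces (sectioning from the free end, tension +): N_BC = -15.2 kN, N_AB = -39.1 kN.
A_AB = 1069 mm².
A_BC = 343.1 mm².
δ_AB = -39100·650/(1069·100000) = -0.2377 mm
δ_BC = -15200·322/(343.1·100000) = -0.1427 mm
δ = Σδ_i = -0.3804 mm.

-0.380 mm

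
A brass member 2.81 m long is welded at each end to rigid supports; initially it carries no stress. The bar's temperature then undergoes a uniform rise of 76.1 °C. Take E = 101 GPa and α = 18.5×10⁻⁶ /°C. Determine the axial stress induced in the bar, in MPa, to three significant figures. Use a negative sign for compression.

Free thermal expansion αLΔT = 18.5e-6 · 2810 · 76.1 = 3.956 mm.
The walls impose strain ε = −(3.956)/2810 = -1.4078e-03; σ = Eε = 101000 · -1.4078e-03 = -142.2 MPa.

-142 MPa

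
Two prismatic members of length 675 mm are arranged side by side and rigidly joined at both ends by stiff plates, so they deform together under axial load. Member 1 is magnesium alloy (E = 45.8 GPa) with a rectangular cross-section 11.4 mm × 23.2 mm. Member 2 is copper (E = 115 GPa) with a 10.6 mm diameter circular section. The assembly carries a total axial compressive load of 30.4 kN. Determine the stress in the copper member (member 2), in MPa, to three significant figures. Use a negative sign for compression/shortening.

-157 MPa

A_1 = 264.5 mm².
A_2 = 88.25 mm².
Equal strain + equilibrium ⇒ each member carries load in proportion to AE: A₁E₁ = 12110000 N, A₂E₂ = 10150000 N, ΣAE = 22260000 N.
σ₂ = P·E₂/ΣAE = -30400·115000/22260000 = -157 MPa.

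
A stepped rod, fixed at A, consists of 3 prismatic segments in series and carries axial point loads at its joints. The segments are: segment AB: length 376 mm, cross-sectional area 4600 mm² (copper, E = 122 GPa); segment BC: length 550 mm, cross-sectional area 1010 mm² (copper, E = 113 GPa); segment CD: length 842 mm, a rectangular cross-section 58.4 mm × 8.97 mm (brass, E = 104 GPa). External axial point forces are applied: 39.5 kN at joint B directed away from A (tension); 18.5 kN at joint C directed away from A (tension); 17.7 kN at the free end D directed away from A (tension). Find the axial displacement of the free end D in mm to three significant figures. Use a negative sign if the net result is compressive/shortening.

0.499 mm

Internal axial forces (sectioning from the free end, tension +): N_CD = 17.7 kN, N_BC = 36.2 kN, N_AB = 75.7 kN.
A_CD = 523.8 mm².
δ_AB = 75700·376/(4600·122000) = 0.05072 mm
δ_BC = 36200·550/(1010·113000) = 0.1745 mm
δ_CD = 17700·842/(523.8·104000) = 0.2736 mm
δ = Σδ_i = 0.4987 mm.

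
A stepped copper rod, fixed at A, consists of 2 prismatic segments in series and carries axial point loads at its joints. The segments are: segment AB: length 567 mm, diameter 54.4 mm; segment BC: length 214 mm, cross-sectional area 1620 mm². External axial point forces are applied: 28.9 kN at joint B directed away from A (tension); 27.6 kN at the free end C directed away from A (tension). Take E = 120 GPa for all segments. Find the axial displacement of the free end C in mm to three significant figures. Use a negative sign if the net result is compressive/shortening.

Internal axial forces (sectioning from the free end, tension +): N_BC = 27.6 kN, N_AB = 56.5 kN.
A_AB = 2324 mm².
δ_AB = 56500·567/(2324·120000) = 0.1149 mm
δ_BC = 27600·214/(1620·120000) = 0.03038 mm
δ = Σδ_i = 0.1452 mm.

0.145 mm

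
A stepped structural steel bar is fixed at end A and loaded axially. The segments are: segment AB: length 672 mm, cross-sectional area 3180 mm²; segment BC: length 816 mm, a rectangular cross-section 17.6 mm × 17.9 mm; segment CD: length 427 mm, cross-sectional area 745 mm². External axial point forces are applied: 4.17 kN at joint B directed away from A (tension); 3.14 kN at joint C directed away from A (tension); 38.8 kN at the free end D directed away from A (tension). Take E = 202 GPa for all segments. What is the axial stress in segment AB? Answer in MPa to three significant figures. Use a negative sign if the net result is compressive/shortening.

14.5 MPa

Internal axial forces (sectioning from the free end, tension +): N_CD = 38.8 kN, N_BC = 41.94 kN, N_AB = 46.11 kN.
σ_AB = N_AB/A_AB = 46110/3180 = 14.5 MPa.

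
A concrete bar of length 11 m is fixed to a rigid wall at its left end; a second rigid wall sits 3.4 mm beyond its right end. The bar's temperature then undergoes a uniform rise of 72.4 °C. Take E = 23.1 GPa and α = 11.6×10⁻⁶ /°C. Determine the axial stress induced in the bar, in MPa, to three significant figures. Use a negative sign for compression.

Free thermal expansion αLΔT = 11.6e-6 · 11000 · 72.4 = 9.238 mm.
The walls engage after the gap closes; constrained expansion = 9.238 − 3.4 = 5.838 mm.
The walls impose strain ε = −(5.838)/11000 = -5.3075e-04; σ = Eε = 23100 · -5.3075e-04 = -12.26 MPa.

-12.3 MPa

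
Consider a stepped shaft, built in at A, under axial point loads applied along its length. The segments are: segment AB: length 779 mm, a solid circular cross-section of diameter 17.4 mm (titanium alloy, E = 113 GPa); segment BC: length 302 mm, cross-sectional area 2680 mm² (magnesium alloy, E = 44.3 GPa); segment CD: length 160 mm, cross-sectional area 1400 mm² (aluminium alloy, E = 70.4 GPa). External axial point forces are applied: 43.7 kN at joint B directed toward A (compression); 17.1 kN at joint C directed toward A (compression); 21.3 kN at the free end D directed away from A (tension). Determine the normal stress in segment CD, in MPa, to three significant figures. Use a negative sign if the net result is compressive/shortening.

15.2 MPa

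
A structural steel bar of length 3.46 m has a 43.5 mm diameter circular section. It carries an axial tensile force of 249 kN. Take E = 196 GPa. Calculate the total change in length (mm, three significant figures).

2.96 mm

A = 1486 mm².
δ_mech = NL/(AE) = 249000·3460/(1486·196000) = 2.958 mm.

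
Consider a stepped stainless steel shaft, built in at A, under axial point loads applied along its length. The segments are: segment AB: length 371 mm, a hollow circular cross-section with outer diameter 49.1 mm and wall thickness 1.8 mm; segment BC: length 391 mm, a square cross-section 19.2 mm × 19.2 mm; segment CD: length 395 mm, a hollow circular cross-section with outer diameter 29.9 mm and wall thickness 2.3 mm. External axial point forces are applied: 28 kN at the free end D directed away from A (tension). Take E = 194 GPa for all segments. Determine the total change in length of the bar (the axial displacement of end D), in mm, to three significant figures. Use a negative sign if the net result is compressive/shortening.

0.639 mm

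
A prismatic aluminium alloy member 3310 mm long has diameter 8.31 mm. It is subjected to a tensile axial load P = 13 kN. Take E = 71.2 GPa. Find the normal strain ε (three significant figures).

A = 54.24 mm².
σ = N/A = 239.7 MPa; ε = σ/E = 239.7/71200 = 3.366e-03.

0.00337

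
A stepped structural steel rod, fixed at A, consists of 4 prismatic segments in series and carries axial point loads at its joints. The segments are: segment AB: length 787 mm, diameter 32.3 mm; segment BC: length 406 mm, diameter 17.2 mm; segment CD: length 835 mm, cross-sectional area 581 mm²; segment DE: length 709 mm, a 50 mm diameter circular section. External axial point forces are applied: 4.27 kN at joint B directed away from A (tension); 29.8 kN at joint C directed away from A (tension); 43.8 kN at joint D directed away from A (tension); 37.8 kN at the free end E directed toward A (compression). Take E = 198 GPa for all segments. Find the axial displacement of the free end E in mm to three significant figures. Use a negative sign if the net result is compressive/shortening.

0.485 mm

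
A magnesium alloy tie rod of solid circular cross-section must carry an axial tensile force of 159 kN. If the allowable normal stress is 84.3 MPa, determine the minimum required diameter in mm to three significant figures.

Required area A ≥ P/σ_allow = 159000/84.3 = 1886 mm².
For a solid circular section, d ≥ √(4A/π) = 49 mm.

49.0 mm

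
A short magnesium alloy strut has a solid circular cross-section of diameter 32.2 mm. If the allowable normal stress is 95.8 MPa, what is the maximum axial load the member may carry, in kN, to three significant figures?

A = 814.3 mm².
P_max = σ_allow · A = 95.8 · 814.3 = 78010 N = 78.01 kN.

78.0 kN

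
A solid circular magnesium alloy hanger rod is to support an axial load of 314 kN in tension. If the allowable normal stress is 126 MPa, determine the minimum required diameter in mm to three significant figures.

56.3 mm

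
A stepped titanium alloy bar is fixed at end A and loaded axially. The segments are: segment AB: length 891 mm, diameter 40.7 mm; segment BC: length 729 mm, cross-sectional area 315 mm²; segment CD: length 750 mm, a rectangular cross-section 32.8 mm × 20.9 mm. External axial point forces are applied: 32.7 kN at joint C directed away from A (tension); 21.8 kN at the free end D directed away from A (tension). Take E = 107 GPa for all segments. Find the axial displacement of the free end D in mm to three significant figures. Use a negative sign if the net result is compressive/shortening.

1.75 mm

Internal axial forces (sectioning from the free end, tension +): N_CD = 21.8 kN, N_BC = 54.5 kN, N_AB = 54.5 kN.
A_AB = 1301 mm².
A_CD = 685.5 mm².
δ_AB = 54500·891/(1301·107000) = 0.3488 mm
δ_BC = 54500·729/(315·107000) = 1.179 mm
δ_CD = 21800·750/(685.5·107000) = 0.2229 mm
δ = Σδ_i = 1.751 mm.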